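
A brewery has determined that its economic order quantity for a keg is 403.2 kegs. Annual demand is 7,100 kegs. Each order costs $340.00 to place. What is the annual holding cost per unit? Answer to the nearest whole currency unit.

The basic EOQ model gives Q* = √(2DS/H); rearrange for the unknown.
From Q* = √(2DS/H): H = 2DS / Q*² = 2 × 7,100 × 340 / 403.2² = 29.6979.

H ≈ $30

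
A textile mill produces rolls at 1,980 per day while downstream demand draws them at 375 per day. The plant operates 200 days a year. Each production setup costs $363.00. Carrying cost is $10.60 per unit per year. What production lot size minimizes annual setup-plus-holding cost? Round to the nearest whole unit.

Annual demand D = 375 × 200 = 75,000.
Production build-up factor (1 − d/p) = 1 − 375/1,980 = 0.8106.
Q* = √(2DS / (H(1 − d/p))) = √(2 × 75,000 × 363 / (10.6 × 0.8106)).
= √(54,450,000 / 8.5924) ≈ 2517.335.

Q* ≈ 2,517 rolls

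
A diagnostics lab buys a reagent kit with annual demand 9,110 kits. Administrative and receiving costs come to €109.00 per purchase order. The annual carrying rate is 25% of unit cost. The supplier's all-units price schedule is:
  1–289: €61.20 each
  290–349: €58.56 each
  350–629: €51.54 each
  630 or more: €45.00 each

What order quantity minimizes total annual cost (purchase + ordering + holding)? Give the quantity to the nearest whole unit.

Q* ≈ 630 kits

Holding cost per unit per year at price C is H = 0.25·C.
For each price level, check whether its EOQ is feasible; otherwise the best quantity at that price is the breakpoint.
Tier 1 (€61.20): EOQ = 360.3 exceeds tier's upper bound 289, so this tier is dominated.
Tier 2 (€58.56): EOQ = 368.3 exceeds tier's upper bound 349, so this tier is dominated.
EOQ at €51.54 = 392.6 (feasible in tier 3): TC = 9,110×€51.54 + (9,110/392.6)×109 + (392.6/2)×0.25×€51.54 = €474,587.99.
EOQ at €45.00 = 420.2 < 630, so use break Q=630: TC = 9,110×€45.00 + (9,110/630.0)×109 + (630.0/2)×0.25×€45.00 = €415,069.92.
Lowest total cost is €415,069.92 at Q = 630.0.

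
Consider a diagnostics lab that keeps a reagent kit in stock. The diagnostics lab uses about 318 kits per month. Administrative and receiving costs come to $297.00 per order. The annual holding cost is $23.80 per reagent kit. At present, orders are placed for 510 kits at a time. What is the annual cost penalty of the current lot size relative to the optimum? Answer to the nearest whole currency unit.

Annual demand D = 318 × 12 = 3,816.
EOQ = √(2DS/H) = √(2 × 3,816 × 297 / 23.8) ≈ 308.61.
Cost at Q* = (D/Q*)S + (Q*/2)H = √(2DSH) ≈ $7,344.90.
Cost at Q = 510: (3,816/510)×297 + (510/2)×23.8 = $2,222.26 + $6,069.00 = $8,291.26.
Excess = $8,291.26 − $7,344.90 = $946.36.

Extra cost ≈ $946 per year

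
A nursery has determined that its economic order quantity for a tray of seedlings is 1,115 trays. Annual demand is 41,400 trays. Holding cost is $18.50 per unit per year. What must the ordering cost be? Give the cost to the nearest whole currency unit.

S ≈ $278

Squaring Q* = √(2DS/H) gives Q*² = 2DS/H.
From Q* = √(2DS/H): S = Q*²H / (2D) = 1,115² × 18.5 / (2 × 41,400) = 277.7737.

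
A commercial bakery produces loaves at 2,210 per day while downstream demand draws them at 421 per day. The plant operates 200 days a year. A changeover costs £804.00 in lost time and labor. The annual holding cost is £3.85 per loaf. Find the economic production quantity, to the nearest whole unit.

Q* ≈ 6,591 loaves

Annual demand D = 421 × 200 = 84,200.
Production build-up factor (1 − d/p) = 1 − 421/2,210 = 0.8095.
Q* = √(2DS / (H(1 − d/p))) = √(2 × 84,200 × 804 / (3.85 × 0.8095)).
= √(135,393,600 / 3.1166) ≈ 6591.127.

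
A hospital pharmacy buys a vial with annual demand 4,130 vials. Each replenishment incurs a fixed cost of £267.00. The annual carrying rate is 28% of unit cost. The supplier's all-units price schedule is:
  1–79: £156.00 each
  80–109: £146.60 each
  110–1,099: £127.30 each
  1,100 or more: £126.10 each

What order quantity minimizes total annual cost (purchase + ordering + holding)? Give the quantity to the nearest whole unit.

Q* ≈ 249 vials

Holding cost per unit per year at price C is H = 0.28·C.
Evaluate total cost at each tier's feasible EOQ or, if the EOQ is below the tier, at the tier's minimum quantity.
Tier 1 (£156.00): EOQ = 224.7 exceeds tier's upper bound 79, so this tier is dominated.
Tier 2 (£146.60): EOQ = 231.8 exceeds tier's upper bound 109, so this tier is dominated.
EOQ at £127.30 = 248.7 (feasible in tier 3): TC = 4,130×£127.30 + (4,130/248.7)×267 + (248.7/2)×0.28×£127.30 = £534,615.23.
EOQ at £126.10 = 249.9 < 1100, so use break Q=1100: TC = 4,130×£126.10 + (4,130/1100.0)×267 + (1100.0/2)×0.28×£126.10 = £541,214.86.
Lowest total cost is £534,615.23 at Q = 248.7.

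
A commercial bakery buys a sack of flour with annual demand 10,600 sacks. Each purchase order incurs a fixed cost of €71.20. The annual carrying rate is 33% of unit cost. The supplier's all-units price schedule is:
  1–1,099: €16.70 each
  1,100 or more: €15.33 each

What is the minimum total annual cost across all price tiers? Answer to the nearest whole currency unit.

TC* ≈ €165,967

Holding cost per unit per year at price C is H = 0.33·C.
For each price level, check whether its EOQ is feasible; otherwise the best quantity at that price is the breakpoint.
EOQ at €16.70 = 523.4 (feasible in tier 1): TC = 10,600×€16.70 + (10,600/523.4)×71.2 + (523.4/2)×0.33×€16.70 = €179,904.19.
EOQ at €15.33 = 546.2 < 1100, so use break Q=1100: TC = 10,600×€15.33 + (10,600/1100.0)×71.2 + (1100.0/2)×0.33×€15.33 = €165,966.50.
Lowest total cost among the candidates is at Q = 1100.0.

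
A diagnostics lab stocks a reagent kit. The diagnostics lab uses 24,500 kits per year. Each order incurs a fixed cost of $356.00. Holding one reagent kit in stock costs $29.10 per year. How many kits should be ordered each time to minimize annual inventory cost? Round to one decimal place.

EOQ = √(2DS / H) = √(2 × 24,500 × 356 / 29.1).
= √(17,444,000 / 29.1) = √599,450.1718 ≈ 774.242.

Q* ≈ 774.2 kits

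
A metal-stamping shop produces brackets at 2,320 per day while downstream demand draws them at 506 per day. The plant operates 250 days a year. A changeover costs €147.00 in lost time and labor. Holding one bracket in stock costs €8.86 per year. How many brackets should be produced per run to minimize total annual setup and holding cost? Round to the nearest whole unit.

Annual demand D = 506 × 250 = 126,500.
Production build-up factor (1 − d/p) = 1 − 506/2,320 = 0.7819.
Q* = √(2DS / (H(1 − d/p))) = √(2 × 126,500 × 147 / (8.86 × 0.7819)).
= √(37,191,000 / 6.9276) ≈ 2317.007.

Q* ≈ 2,317 brackets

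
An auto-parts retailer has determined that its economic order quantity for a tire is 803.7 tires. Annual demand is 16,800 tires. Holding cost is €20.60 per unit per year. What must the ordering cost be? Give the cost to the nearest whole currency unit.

S ≈ €396

Invert the EOQ relation Q*² = 2DS/H.
From Q* = √(2DS/H): S = Q*²H / (2D) = 803.7² × 20.6 / (2 × 16,800) = 396.0189.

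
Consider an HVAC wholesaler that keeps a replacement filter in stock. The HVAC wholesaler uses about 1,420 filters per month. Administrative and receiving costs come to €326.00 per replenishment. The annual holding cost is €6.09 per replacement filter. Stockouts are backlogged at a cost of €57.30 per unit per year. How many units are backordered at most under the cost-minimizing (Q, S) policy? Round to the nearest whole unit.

Annual demand D = 1,420 × 12 = 17,040.
With planned backorders, Q* = √(2DS/H) · √((H+B)/B).
√(2DS/H) = √(2 × 17,040 × 326 / 6.09) = 1350.672.
√((H+B)/B) = √((6.09+57.3)/57.3) = 1.0518.
Q* ≈ 1420.637.
S* = Q* · H/(H+B) = 1420.637 × 6.09/63.39 ≈ 136.483.

S* ≈ 136 filters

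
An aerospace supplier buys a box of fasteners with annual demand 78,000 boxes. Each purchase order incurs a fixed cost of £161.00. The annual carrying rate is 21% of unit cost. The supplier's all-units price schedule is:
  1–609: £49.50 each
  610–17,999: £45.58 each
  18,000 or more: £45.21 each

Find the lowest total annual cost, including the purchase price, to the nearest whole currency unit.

TC* ≈ £3,570,745

Holding cost per unit per year at price C is H = 0.21·C.
Candidates are each tier's EOQ (if it falls in that tier) and each price-break quantity.
Tier 1 (£49.50): EOQ = 1554.4 exceeds tier's upper bound 609, so this tier is dominated.
EOQ at £45.58 = 1619.9 (feasible in tier 2): TC = 78,000×£45.58 + (78,000/1619.9)×161 + (1619.9/2)×0.21×£45.58 = £3,570,745.01.
EOQ at £45.21 = 1626.5 < 18000, so use break Q=18000: TC = 78,000×£45.21 + (78,000/18000.0)×161 + (18000.0/2)×0.21×£45.21 = £3,612,524.57.
Lowest total cost among the candidates is at Q = 1619.9.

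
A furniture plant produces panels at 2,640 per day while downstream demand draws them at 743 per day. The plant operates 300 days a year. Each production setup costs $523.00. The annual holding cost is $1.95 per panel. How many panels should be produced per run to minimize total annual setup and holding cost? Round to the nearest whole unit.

Annual demand D = 743 × 300 = 222,900.
Production build-up factor (1 − d/p) = 1 − 743/2,640 = 0.7186.
Q* = √(2DS / (H(1 − d/p))) = √(2 × 222,900 × 523 / (1.95 × 0.7186)).
= √(233,153,400 / 1.4012) ≈ 12899.470.

Q* ≈ 12,899 panels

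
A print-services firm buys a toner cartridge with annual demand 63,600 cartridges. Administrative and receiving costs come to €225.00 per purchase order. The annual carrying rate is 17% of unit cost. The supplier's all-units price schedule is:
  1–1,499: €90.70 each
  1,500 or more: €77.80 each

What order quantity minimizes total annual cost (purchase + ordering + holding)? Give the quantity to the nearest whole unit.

Q* ≈ 1,500 cartridges

Holding cost per unit per year at price C is H = 0.17·C.
Candidates are each tier's EOQ (if it falls in that tier) and each price-break quantity.
EOQ at €90.70 = 1362.4 (feasible in tier 1): TC = 63,600×€90.70 + (63,600/1362.4)×225 + (1362.4/2)×0.17×€90.70 = €5,789,526.95.
EOQ at €77.80 = 1471.0 < 1500, so use break Q=1500: TC = 63,600×€77.80 + (63,600/1500.0)×225 + (1500.0/2)×0.17×€77.80 = €4,967,539.50.
Lowest total cost is €4,967,539.50 at Q = 1500.0.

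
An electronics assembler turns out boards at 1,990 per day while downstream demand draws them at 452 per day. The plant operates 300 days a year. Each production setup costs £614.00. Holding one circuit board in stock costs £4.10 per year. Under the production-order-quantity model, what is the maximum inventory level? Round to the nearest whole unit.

Annual demand D = 452 × 300 = 135,600.
Production build-up factor (1 − d/p) = 1 − 452/1,990 = 0.7729.
Q* = √(2DS / (H(1 − d/p))) = √(2 × 135,600 × 614 / (4.1 × 0.7729)).
= √(166,516,800 / 3.1687) ≈ 7249.123.
Maximum inventory = Q*(1 − d/p) = 7249.123 × 0.7729 ≈ 5602.589.

I_max ≈ 5,603 boards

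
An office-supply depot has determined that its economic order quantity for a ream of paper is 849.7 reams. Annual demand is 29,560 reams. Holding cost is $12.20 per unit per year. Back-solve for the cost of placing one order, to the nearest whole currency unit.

S ≈ $149

The basic EOQ model gives Q* = √(2DS/H); rearrange for the unknown.
From Q* = √(2DS/H): S = Q*²H / (2D) = 849.7² × 12.2 / (2 × 29,560) = 148.9898.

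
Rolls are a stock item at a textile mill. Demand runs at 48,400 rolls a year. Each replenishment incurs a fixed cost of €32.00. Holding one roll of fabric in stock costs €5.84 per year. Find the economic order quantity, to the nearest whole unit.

EOQ = √(2DS / H) = √(2 × 48,400 × 32 / 5.84).
= √(3,097,600 / 5.84) = √530,410.9589 ≈ 728.293.

Q* ≈ 728 rolls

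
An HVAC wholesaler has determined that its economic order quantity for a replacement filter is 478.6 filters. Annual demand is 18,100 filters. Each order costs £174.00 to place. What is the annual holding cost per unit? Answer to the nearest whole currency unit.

H ≈ £27

Invert the EOQ relation Q*² = 2DS/H.
From Q* = √(2DS/H): H = 2DS / Q*² = 2 × 18,100 × 174 / 478.6² = 27.4987.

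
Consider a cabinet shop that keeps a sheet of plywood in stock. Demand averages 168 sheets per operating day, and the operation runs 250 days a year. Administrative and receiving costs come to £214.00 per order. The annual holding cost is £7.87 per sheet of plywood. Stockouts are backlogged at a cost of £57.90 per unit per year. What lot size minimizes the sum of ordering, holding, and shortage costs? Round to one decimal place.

Q* ≈ 1,610.8 sheets

Annual demand D = 168 × 250 = 42,000.
With planned backorders, Q* = √(2DS/H) · √((H+B)/B).
√(2DS/H) = √(2 × 42,000 × 214 / 7.87) = 1511.330.
√((H+B)/B) = √((7.87+57.9)/57.9) = 1.0658.
Q* ≈ 1610.771.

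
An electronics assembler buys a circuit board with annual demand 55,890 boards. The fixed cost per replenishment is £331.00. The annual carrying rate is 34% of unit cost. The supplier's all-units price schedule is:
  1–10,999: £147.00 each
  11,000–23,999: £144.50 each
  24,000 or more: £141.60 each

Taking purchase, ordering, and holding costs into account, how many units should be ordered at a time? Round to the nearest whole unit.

Holding cost per unit per year at price C is H = 0.34·C.
Evaluate total cost at each tier's feasible EOQ or, if the EOQ is below the tier, at the tier's minimum quantity.
EOQ at £147.00 = 860.4 (feasible in tier 1): TC = 55,890×£147.00 + (55,890/860.4)×331 + (860.4/2)×0.34×£147.00 = £8,258,832.55.
EOQ at £144.50 = 867.8 < 11000, so use break Q=11000: TC = 55,890×£144.50 + (55,890/11000.0)×331 + (11000.0/2)×0.34×£144.50 = £8,348,001.78.
EOQ at £141.60 = 876.6 < 24000, so use break Q=24000: TC = 55,890×£141.60 + (55,890/24000.0)×331 + (24000.0/2)×0.34×£141.60 = £8,492,522.82.
Lowest total cost is £8,258,832.55 at Q = 860.4.

Q* ≈ 860 boards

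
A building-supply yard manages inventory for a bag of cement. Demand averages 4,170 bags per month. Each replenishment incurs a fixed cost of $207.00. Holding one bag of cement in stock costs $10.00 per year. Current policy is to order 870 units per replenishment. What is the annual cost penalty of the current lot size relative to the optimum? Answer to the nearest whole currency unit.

Extra cost ≈ $1,863 per year

Annual demand D = 4,170 × 12 = 50,040.
EOQ = √(2DS/H) = √(2 × 50,040 × 207 / 10) ≈ 1439.32.
Cost at Q* = (D/Q*)S + (Q*/2)H = √(2DSH) ≈ $14,393.25.
Cost at Q = 870: (50,040/870)×207 + (870/2)×10 = $11,906.07 + $4,350.00 = $16,256.07.
Excess = $16,256.07 − $14,393.25 = $1,862.82.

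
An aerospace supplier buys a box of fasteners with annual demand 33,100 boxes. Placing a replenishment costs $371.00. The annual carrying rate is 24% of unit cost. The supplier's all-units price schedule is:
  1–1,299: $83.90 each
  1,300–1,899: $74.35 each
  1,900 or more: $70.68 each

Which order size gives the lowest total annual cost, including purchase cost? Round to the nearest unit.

Holding cost per unit per year at price C is H = 0.24·C.
Evaluate total cost at each tier's feasible EOQ or, if the EOQ is below the tier, at the tier's minimum quantity.
EOQ at $83.90 = 1104.4 (feasible in tier 1): TC = 33,100×$83.90 + (33,100/1104.4)×371 + (1104.4/2)×0.24×$83.90 = $2,799,328.35.
EOQ at $74.35 = 1173.2 < 1300, so use break Q=1300: TC = 33,100×$74.35 + (33,100/1300.0)×371 + (1300.0/2)×0.24×$74.35 = $2,482,029.83.
EOQ at $70.68 = 1203.3 < 1900, so use break Q=1900: TC = 33,100×$70.68 + (33,100/1900.0)×371 + (1900.0/2)×0.24×$70.68 = $2,362,086.25.
Lowest total cost is $2,362,086.25 at Q = 1900.0.

Q* ≈ 1,900 boxes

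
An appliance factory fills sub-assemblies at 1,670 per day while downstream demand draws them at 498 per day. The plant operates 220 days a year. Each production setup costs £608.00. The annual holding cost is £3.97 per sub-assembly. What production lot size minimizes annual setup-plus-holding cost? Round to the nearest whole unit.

Q* ≈ 6,915 sub-assemblies

Annual demand D = 498 × 220 = 109,560.
Production build-up factor (1 − d/p) = 1 − 498/1,670 = 0.7018.
Q* = √(2DS / (H(1 − d/p))) = √(2 × 109,560 × 608 / (3.97 × 0.7018)).
= √(133,224,960 / 2.7861) ≈ 6914.997.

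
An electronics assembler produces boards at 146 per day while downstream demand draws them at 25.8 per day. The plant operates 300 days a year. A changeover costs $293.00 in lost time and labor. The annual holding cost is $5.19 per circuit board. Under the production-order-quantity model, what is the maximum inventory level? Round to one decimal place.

Annual demand D = 25.8 × 300 = 7,740.
Production build-up factor (1 − d/p) = 1 − 25.8/146 = 0.8233.
Q* = √(2DS / (H(1 − d/p))) = √(2 × 7,740 × 293 / (5.19 × 0.8233)).
= √(4,535,640 / 4.2729) ≈ 1030.291.
Maximum inventory = Q*(1 − d/p) = 1030.291 × 0.8233 ≈ 848.226.

I_max ≈ 848.2 boards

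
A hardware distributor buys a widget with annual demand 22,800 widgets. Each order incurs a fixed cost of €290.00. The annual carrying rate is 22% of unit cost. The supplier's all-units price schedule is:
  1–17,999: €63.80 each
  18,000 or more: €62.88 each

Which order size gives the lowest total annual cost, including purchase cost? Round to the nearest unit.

Holding cost per unit per year at price C is H = 0.22·C.
Evaluate total cost at each tier's feasible EOQ or, if the EOQ is below the tier, at the tier's minimum quantity.
EOQ at €63.80 = 970.6 (feasible in tier 1): TC = 22,800×€63.80 + (22,800/970.6)×290 + (970.6/2)×0.22×€63.80 = €1,468,263.95.
EOQ at €62.88 = 977.7 < 18000, so use break Q=18000: TC = 22,800×€62.88 + (22,800/18000.0)×290 + (18000.0/2)×0.22×€62.88 = €1,558,533.73.
Lowest total cost is €1,468,263.95 at Q = 970.6.

Q* ≈ 971 widgets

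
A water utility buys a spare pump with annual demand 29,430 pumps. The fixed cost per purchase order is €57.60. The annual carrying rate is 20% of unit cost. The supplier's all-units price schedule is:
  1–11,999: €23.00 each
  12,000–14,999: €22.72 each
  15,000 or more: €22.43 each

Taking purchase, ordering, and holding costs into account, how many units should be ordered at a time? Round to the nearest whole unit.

Holding cost per unit per year at price C is H = 0.20·C.
For each price level, check whether its EOQ is feasible; otherwise the best quantity at that price is the breakpoint.
EOQ at €23.00 = 858.5 (feasible in tier 1): TC = 29,430×€23.00 + (29,430/858.5)×57.6 + (858.5/2)×0.20×€23.00 = €680,839.12.
EOQ at €22.72 = 863.8 < 12000, so use break Q=12000: TC = 29,430×€22.72 + (29,430/12000.0)×57.6 + (12000.0/2)×0.20×€22.72 = €696,054.86.
EOQ at €22.43 = 869.3 < 15000, so use break Q=15000: TC = 29,430×€22.43 + (29,430/15000.0)×57.6 + (15000.0/2)×0.20×€22.43 = €693,872.91.
Lowest total cost is €680,839.12 at Q = 858.5.

Q* ≈ 859 pumps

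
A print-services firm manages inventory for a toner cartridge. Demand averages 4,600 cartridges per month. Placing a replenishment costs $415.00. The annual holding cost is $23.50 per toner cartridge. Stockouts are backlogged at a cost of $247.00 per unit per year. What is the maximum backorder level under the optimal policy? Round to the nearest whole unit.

Annual demand D = 4,600 × 12 = 55,200.
With planned backorders, Q* = √(2DS/H) · √((H+B)/B).
√(2DS/H) = √(2 × 55,200 × 415 / 23.5) = 1396.287.
√((H+B)/B) = √((23.5+247)/247) = 1.0465.
Q* ≈ 1461.200.
S* = Q* · H/(H+B) = 1461.200 × 23.5/270.5 ≈ 126.943.

S* ≈ 127 cartridges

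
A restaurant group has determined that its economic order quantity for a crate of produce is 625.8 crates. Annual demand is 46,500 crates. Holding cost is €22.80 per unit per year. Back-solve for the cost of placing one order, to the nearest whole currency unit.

S ≈ €96

Squaring Q* = √(2DS/H) gives Q*² = 2DS/H.
From Q* = √(2DS/H): S = Q*²H / (2D) = 625.8² × 22.8 / (2 × 46,500) = 96.0114.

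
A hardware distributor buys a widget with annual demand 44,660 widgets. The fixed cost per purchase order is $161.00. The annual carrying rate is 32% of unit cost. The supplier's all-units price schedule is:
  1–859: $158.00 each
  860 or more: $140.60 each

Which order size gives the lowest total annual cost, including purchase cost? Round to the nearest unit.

Q* ≈ 860 widgets

Holding cost per unit per year at price C is H = 0.32·C.
Evaluate total cost at each tier's feasible EOQ or, if the EOQ is below the tier, at the tier's minimum quantity.
EOQ at $158.00 = 533.3 (feasible in tier 1): TC = 44,660×$158.00 + (44,660/533.3)×161 + (533.3/2)×0.32×$158.00 = $7,083,244.40.
EOQ at $140.60 = 565.4 < 860, so use break Q=860: TC = 44,660×$140.60 + (44,660/860.0)×161 + (860.0/2)×0.32×$140.60 = $6,306,903.33.
Lowest total cost is $6,306,903.33 at Q = 860.0.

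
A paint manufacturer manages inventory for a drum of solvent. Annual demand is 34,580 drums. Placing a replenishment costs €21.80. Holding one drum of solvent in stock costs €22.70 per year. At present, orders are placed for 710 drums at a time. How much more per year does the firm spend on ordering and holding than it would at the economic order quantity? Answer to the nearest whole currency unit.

EOQ = √(2DS/H) = √(2 × 34,580 × 21.8 / 22.7) ≈ 257.72.
Cost at Q* = (D/Q*)S + (Q*/2)H = √(2DSH) ≈ €5,850.17.
Cost at Q = 710: (34,580/710)×21.8 + (710/2)×22.7 = €1,061.75 + €8,058.50 = €9,120.25.
Excess = €9,120.25 − €5,850.17 = €3,270.08.

Extra cost ≈ €3,270 per year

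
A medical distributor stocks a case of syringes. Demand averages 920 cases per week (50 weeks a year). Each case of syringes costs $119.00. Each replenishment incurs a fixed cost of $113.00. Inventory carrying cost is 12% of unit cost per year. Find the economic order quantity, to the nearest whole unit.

Q* ≈ 853 cases

Annual demand D = 920 × 50 = 46,000.
Holding cost H = 0.12 × $119.00 = $14.2800 per unit per year.
EOQ = √(2DS / H) = √(2 × 46,000 × 113 / 14.28).
= √(10,396,000 / 14.28) = √728,011.2045 ≈ 853.236.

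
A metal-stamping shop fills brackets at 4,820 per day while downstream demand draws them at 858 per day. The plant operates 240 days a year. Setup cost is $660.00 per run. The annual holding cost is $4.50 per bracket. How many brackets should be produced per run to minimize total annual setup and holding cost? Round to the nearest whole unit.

Q* ≈ 8,572 brackets

Annual demand D = 858 × 240 = 205,920.
Production build-up factor (1 − d/p) = 1 − 858/4,820 = 0.8220.
Q* = √(2DS / (H(1 − d/p))) = √(2 × 205,920 × 660 / (4.5 × 0.8220)).
= √(271,814,400 / 3.699) ≈ 8572.278.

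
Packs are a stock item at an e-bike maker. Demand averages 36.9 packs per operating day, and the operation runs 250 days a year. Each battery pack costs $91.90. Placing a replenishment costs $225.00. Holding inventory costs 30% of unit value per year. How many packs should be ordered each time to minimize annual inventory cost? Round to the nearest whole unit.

Q* ≈ 388 packs

Annual demand D = 36.9 × 250 = 9,225.
Holding cost H = 0.30 × $91.90 = $27.5700 per unit per year.
EOQ = √(2DS / H) = √(2 × 9,225 × 225 / 27.57).
= √(4,151,250 / 27.57) = √150,571.2731 ≈ 388.035.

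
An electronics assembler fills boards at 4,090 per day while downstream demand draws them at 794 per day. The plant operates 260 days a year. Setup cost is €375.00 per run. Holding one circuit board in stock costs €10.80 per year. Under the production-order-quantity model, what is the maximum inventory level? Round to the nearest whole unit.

I_max ≈ 3,399 boards

Annual demand D = 794 × 260 = 206,440.
Production build-up factor (1 − d/p) = 1 − 794/4,090 = 0.8059.
Q* = √(2DS / (H(1 − d/p))) = √(2 × 206,440 × 375 / (10.8 × 0.8059)).
= √(154,830,000 / 8.7034) ≈ 4217.778.
Maximum inventory = Q*(1 − d/p) = 4217.778 × 0.8059 ≈ 3398.972.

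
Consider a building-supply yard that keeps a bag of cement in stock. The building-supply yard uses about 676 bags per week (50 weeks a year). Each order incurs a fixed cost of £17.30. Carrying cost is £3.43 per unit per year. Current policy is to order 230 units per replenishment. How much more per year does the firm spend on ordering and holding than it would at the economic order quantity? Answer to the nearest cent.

Annual demand D = 676 × 50 = 33,800.
EOQ = √(2DS/H) = √(2 × 33,800 × 17.3 / 3.43) ≈ 583.91.
Cost at Q* = (D/Q*)S + (Q*/2)H = √(2DSH) ≈ £2,002.83.
Cost at Q = 230: (33,800/230)×17.3 + (230/2)×3.43 = £2,542.35 + £394.45 = £2,936.80.
Excess = £2,936.80 − £2,002.83 = £933.97.

Extra cost ≈ £933.97 per year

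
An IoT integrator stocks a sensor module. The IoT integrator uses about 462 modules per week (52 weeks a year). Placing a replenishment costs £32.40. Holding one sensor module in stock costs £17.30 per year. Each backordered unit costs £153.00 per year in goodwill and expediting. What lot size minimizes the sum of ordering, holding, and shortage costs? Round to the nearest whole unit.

Q* ≈ 316 modules

Annual demand D = 462 × 52 = 24,024.
With planned backorders, Q* = √(2DS/H) · √((H+B)/B).
√(2DS/H) = √(2 × 24,024 × 32.4 / 17.3) = 299.976.
√((H+B)/B) = √((17.3+153)/153) = 1.0550.
Q* ≈ 316.482.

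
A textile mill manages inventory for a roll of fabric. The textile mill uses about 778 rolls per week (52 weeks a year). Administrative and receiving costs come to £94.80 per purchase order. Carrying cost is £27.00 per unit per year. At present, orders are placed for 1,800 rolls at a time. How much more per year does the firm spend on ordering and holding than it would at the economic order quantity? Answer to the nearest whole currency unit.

Annual demand D = 778 × 52 = 40,456.
EOQ = √(2DS/H) = √(2 × 40,456 × 94.8 / 27) ≈ 533.00.
Cost at Q* = (D/Q*)S + (Q*/2)H = √(2DSH) ≈ £14,391.05.
Cost at Q = 1,800: (40,456/1,800)×94.8 + (1,800/2)×27 = £2,130.68 + £24,300.00 = £26,430.68.
Excess = £26,430.68 − £14,391.05 = £12,039.63.

Extra cost ≈ £12,040 per year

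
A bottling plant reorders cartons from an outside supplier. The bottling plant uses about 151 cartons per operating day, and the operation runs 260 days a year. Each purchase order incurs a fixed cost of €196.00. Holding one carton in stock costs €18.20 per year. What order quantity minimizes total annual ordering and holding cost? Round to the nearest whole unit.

Annual demand D = 151 × 260 = 39,260.
EOQ = √(2DS / H) = √(2 × 39,260 × 196 / 18.2).
= √(15,389,920 / 18.2) = √845,600 ≈ 919.565.

Q* ≈ 920 cartons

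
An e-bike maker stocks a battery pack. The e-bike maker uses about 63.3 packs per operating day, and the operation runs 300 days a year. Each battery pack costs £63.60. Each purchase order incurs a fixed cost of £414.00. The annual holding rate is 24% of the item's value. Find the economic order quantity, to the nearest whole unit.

Annual demand D = 63.3 × 300 = 18,990.
Holding cost H = 0.24 × £63.60 = £15.2640 per unit per year.
EOQ = √(2DS / H) = √(2 × 18,990 × 414 / 15.264).
= √(15,723,720 / 15.264) = √1,030,117.9245 ≈ 1014.947.

Q* ≈ 1,015 packs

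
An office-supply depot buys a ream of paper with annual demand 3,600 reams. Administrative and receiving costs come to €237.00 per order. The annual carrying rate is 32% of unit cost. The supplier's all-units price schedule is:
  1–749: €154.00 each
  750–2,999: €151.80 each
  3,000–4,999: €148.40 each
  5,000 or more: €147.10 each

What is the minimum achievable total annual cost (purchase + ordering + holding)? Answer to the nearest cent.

TC* ≈ €563,570.14

Holding cost per unit per year at price C is H = 0.32·C.
Candidates are each tier's EOQ (if it falls in that tier) and each price-break quantity.
EOQ at €154.00 = 186.1 (feasible in tier 1): TC = 3,600×€154.00 + (3,600/186.1)×237 + (186.1/2)×0.32×€154.00 = €563,570.14.
EOQ at €151.80 = 187.4 < 750, so use break Q=750: TC = 3,600×€151.80 + (3,600/750.0)×237 + (750.0/2)×0.32×€151.80 = €565,833.60.
EOQ at €148.40 = 189.6 < 3000, so use break Q=3000: TC = 3,600×€148.40 + (3,600/3000.0)×237 + (3000.0/2)×0.32×€148.40 = €605,756.40.
EOQ at €147.10 = 190.4 < 5000, so use break Q=5000: TC = 3,600×€147.10 + (3,600/5000.0)×237 + (5000.0/2)×0.32×€147.10 = €647,410.64.
Lowest total cost among the candidates is at Q = 186.1.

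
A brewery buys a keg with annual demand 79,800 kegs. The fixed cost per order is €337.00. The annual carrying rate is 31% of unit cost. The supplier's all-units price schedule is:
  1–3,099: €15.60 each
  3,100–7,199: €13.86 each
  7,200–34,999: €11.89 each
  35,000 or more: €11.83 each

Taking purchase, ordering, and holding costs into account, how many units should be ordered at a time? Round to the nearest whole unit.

Q* ≈ 7,200 kegs

Holding cost per unit per year at price C is H = 0.31·C.
Candidates are each tier's EOQ (if it falls in that tier) and each price-break quantity.
Tier 1 (€15.60): EOQ = 3334.9 exceeds tier's upper bound 3099, so this tier is dominated.
EOQ at €13.86 = 3538.1 (feasible in tier 2): TC = 79,800×€13.86 + (79,800/3538.1)×337 + (3538.1/2)×0.31×€13.86 = €1,121,229.76.
EOQ at €11.89 = 3820.0 < 7200, so use break Q=7200: TC = 79,800×€11.89 + (79,800/7200.0)×337 + (7200.0/2)×0.31×€11.89 = €965,826.32.
EOQ at €11.83 = 3829.6 < 35000, so use break Q=35000: TC = 79,800×€11.83 + (79,800/35000.0)×337 + (35000.0/2)×0.31×€11.83 = €1,008,980.11.
Lowest total cost is €965,826.32 at Q = 7200.0.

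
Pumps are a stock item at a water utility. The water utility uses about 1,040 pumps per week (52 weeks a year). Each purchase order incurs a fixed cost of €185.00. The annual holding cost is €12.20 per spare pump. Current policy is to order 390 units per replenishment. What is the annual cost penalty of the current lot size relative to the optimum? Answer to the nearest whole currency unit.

Extra cost ≈ €12,408 per year

Annual demand D = 1,040 × 52 = 54,080.
EOQ = √(2DS/H) = √(2 × 54,080 × 185 / 12.2) ≈ 1280.68.
Cost at Q* = (D/Q*)S + (Q*/2)H = √(2DSH) ≈ €15,624.25.
Cost at Q = 390: (54,080/390)×185 + (390/2)×12.2 = €25,653.33 + €2,379.00 = €28,032.33.
Excess = €28,032.33 − €15,624.25 = €12,408.09.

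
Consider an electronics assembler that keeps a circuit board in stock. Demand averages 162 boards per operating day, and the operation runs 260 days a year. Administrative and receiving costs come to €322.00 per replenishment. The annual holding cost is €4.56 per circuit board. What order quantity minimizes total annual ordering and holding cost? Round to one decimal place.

Annual demand D = 162 × 260 = 42,120.
EOQ = √(2DS / H) = √(2 × 42,120 × 322 / 4.56).
= √(27,125,280 / 4.56) = √5,948,526.3158 ≈ 2438.960.

Q* ≈ 2,439.0 boards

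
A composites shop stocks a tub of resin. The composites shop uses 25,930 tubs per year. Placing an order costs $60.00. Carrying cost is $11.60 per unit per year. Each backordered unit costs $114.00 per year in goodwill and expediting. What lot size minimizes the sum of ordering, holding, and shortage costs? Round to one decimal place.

Q* ≈ 543.6 tubs

With planned backorders, Q* = √(2DS/H) · √((H+B)/B).
√(2DS/H) = √(2 × 25,930 × 60 / 11.6) = 517.920.
√((H+B)/B) = √((11.6+114)/114) = 1.0496.
Q* ≈ 543.632.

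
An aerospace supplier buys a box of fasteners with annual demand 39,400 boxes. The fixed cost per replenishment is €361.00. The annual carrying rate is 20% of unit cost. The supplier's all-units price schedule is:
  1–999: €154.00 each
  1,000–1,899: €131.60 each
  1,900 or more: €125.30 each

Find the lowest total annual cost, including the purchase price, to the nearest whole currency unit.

TC* ≈ €4,968,113

Holding cost per unit per year at price C is H = 0.20·C.
Evaluate total cost at each tier's feasible EOQ or, if the EOQ is below the tier, at the tier's minimum quantity.
EOQ at €154.00 = 961.0 (feasible in tier 1): TC = 39,400×€154.00 + (39,400/961.0)×361 + (961.0/2)×0.20×€154.00 = €6,097,200.02.
EOQ at €131.60 = 1039.6 (feasible in tier 2): TC = 39,400×€131.60 + (39,400/1039.6)×361 + (1039.6/2)×0.20×€131.60 = €5,212,402.74.
EOQ at €125.30 = 1065.4 < 1900, so use break Q=1900: TC = 39,400×€125.30 + (39,400/1900.0)×361 + (1900.0/2)×0.20×€125.30 = €4,968,113.00.
Lowest total cost among the candidates is at Q = 1900.0.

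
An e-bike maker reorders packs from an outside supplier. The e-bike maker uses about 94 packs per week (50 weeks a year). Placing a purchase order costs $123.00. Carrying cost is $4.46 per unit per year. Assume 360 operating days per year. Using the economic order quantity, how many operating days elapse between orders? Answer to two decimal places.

T ≈ 39.00 days

Annual demand D = 94 × 50 = 4,700.
Q* = √(2DS/H) = √(2 × 4,700 × 123 / 4.46) ≈ 509.15.
Cycle time = Q*/D × 360 = 509.15 / 4,700 × 360 ≈ 38.999 days.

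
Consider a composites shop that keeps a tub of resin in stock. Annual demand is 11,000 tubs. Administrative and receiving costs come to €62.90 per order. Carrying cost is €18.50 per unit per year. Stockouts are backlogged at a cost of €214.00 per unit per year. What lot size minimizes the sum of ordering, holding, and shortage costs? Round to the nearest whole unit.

Q* ≈ 285 tubs

With planned backorders, Q* = √(2DS/H) · √((H+B)/B).
√(2DS/H) = √(2 × 11,000 × 62.9 / 18.5) = 273.496.
√((H+B)/B) = √((18.5+214)/214) = 1.0423.
Q* ≈ 285.073.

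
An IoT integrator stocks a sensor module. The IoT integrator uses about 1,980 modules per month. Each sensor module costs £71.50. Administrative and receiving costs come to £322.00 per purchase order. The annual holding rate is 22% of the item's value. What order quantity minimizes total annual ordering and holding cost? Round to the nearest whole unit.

Q* ≈ 986 modules

Annual demand D = 1,980 × 12 = 23,760.
Holding cost H = 0.22 × £71.50 = £15.7300 per unit per year.
EOQ = √(2DS / H) = √(2 × 23,760 × 322 / 15.73).
= √(15,301,440 / 15.73) = √972,755.2448 ≈ 986.284.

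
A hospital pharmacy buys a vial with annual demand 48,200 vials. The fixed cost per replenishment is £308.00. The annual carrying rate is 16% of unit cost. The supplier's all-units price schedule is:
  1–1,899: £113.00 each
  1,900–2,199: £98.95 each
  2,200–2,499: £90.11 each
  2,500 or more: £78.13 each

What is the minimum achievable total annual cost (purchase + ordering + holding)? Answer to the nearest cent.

TC* ≈ £3,787,430.24

Holding cost per unit per year at price C is H = 0.16·C.
For each price level, check whether its EOQ is feasible; otherwise the best quantity at that price is the breakpoint.
EOQ at £113.00 = 1281.5 (feasible in tier 1): TC = 48,200×£113.00 + (48,200/1281.5)×308 + (1281.5/2)×0.16×£113.00 = £5,469,769.31.
EOQ at £98.95 = 1369.4 < 1900, so use break Q=1900: TC = 48,200×£98.95 + (48,200/1900.0)×308 + (1900.0/2)×0.16×£98.95 = £4,792,243.87.
EOQ at £90.11 = 1435.1 < 2200, so use break Q=2200: TC = 48,200×£90.11 + (48,200/2200.0)×308 + (2200.0/2)×0.16×£90.11 = £4,365,909.36.
EOQ at £78.13 = 1541.2 < 2500, so use break Q=2500: TC = 48,200×£78.13 + (48,200/2500.0)×308 + (2500.0/2)×0.16×£78.13 = £3,787,430.24.
Lowest total cost among the candidates is at Q = 2500.0.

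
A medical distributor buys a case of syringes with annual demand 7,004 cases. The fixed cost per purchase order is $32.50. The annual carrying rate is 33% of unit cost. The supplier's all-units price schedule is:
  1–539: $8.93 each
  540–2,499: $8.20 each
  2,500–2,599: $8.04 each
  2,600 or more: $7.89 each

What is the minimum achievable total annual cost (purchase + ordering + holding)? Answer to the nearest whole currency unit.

Holding cost per unit per year at price C is H = 0.33·C.
Candidates are each tier's EOQ (if it falls in that tier) and each price-break quantity.
EOQ at $8.93 = 393.0 (feasible in tier 1): TC = 7,004×$8.93 + (7,004/393.0)×32.5 + (393.0/2)×0.33×$8.93 = $63,704.00.
EOQ at $8.20 = 410.2 < 540, so use break Q=540: TC = 7,004×$8.20 + (7,004/540.0)×32.5 + (540.0/2)×0.33×$8.20 = $58,584.96.
EOQ at $8.04 = 414.2 < 2500, so use break Q=2500: TC = 7,004×$8.04 + (7,004/2500.0)×32.5 + (2500.0/2)×0.33×$8.04 = $59,719.71.
EOQ at $7.89 = 418.2 < 2600, so use break Q=2600: TC = 7,004×$7.89 + (7,004/2600.0)×32.5 + (2600.0/2)×0.33×$7.89 = $58,733.92.
Lowest total cost among the candidates is at Q = 540.0.

TC* ≈ $58,585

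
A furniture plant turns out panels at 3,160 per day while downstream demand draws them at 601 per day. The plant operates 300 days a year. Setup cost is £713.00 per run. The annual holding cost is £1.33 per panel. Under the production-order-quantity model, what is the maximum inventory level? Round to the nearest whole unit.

I_max ≈ 12,512 panels

Annual demand D = 601 × 300 = 180,300.
Production build-up factor (1 − d/p) = 1 − 601/3,160 = 0.8098.
Q* = √(2DS / (H(1 − d/p))) = √(2 × 180,300 × 713 / (1.33 × 0.8098)).
= √(257,107,800 / 1.077) ≈ 15450.417.
Maximum inventory = Q*(1 − d/p) = 15450.417 × 0.8098 ≈ 12511.904.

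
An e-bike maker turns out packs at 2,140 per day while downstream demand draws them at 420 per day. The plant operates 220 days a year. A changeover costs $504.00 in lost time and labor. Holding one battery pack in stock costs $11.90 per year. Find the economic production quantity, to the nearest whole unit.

Annual demand D = 420 × 220 = 92,400.
Production build-up factor (1 − d/p) = 1 − 420/2,140 = 0.8037.
Q* = √(2DS / (H(1 − d/p))) = √(2 × 92,400 × 504 / (11.9 × 0.8037)).
= √(93,139,200 / 9.5645) ≈ 3120.581.

Q* ≈ 3,121 packs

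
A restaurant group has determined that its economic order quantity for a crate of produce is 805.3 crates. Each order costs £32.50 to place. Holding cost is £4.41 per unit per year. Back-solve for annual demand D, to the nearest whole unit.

D ≈ 43,999 crates per year

Invert the EOQ relation Q*² = 2DS/H.
From Q* = √(2DS/H): D = Q*²H / (2S) = 805.3² × 4.41 / (2 × 32.5) = 43998.780.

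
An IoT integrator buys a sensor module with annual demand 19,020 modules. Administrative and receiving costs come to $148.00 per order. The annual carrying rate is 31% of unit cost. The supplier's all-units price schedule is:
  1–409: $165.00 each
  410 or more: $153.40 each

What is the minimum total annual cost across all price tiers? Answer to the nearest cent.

Holding cost per unit per year at price C is H = 0.31·C.
Candidates are each tier's EOQ (if it falls in that tier) and each price-break quantity.
EOQ at $165.00 = 331.8 (feasible in tier 1): TC = 19,020×$165.00 + (19,020/331.8)×148 + (331.8/2)×0.31×$165.00 = $3,155,269.69.
EOQ at $153.40 = 344.1 < 410, so use break Q=410: TC = 19,020×$153.40 + (19,020/410.0)×148 + (410.0/2)×0.31×$153.40 = $2,934,282.33.
Lowest total cost among the candidates is at Q = 410.0.

TC* ≈ $2,934,282.33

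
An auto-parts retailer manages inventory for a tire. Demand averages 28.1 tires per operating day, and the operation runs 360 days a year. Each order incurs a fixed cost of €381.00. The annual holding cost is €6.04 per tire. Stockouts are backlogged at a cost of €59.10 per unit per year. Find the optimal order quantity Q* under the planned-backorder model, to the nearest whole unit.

Annual demand D = 28.1 × 360 = 10,116.
With planned backorders, Q* = √(2DS/H) · √((H+B)/B).
√(2DS/H) = √(2 × 10,116 × 381 / 6.04) = 1129.701.
√((H+B)/B) = √((6.04+59.1)/59.1) = 1.0499.
Q* ≈ 1186.024.

Q* ≈ 1,186 tires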